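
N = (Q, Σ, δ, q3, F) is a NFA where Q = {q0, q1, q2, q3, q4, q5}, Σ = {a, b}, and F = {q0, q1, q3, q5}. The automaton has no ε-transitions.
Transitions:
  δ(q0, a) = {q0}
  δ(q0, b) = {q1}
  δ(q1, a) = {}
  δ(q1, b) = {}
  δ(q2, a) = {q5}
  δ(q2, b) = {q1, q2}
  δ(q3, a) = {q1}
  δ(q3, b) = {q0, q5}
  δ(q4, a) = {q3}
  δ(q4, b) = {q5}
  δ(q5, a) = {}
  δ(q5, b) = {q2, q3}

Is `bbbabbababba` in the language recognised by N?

accepted

Start: {q3}
read b: {q0, q5}
read b: {q1, q2, q3}
read b: {q0, q1, q2, q5}
read a: {q0, q5}
read b: {q1, q2, q3}
read b: {q0, q1, q2, q5}
read a: {q0, q5}
read b: {q1, q2, q3}
read a: {q1, q5}
read b: {q2, q3}
read b: {q0, q1, q2, q5}
read a: {q0, q5}
Reachable ∩ accepting = {q0, q5} — nonempty.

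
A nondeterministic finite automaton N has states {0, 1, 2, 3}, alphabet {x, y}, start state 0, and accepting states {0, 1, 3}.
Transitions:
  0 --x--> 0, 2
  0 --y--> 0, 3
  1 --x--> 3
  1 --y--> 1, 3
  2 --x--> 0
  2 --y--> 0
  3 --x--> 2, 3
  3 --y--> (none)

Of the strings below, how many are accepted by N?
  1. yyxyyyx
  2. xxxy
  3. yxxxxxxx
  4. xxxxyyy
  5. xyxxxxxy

yyxyyyx: accepted
xxxy: accepted
yxxxxxxx: accepted
xxxxyyy: accepted
xyxxxxxy: accepted

5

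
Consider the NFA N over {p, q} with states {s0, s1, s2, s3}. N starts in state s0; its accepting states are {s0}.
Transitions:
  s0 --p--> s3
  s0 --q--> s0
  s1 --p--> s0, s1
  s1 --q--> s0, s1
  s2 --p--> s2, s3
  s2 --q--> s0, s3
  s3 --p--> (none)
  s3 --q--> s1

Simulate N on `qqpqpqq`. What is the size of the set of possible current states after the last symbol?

2

Start: {s0}
read q: {s0}
read q: {s0}
read p: {s3}
read q: {s1}
read p: {s0, s1}
read q: {s0, s1}
read q: {s0, s1}
Final reachable set {s0, s1} has 2 states.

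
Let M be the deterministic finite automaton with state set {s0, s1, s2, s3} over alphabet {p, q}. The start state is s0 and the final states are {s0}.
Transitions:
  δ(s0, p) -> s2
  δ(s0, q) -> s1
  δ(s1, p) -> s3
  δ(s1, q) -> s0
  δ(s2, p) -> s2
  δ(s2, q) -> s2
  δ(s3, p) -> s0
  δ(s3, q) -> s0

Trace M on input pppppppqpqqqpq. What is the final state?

s0 --p--> s2
s2 --p--> s2
s2 --p--> s2
s2 --p--> s2
s2 --p--> s2
s2 --p--> s2
s2 --p--> s2
s2 --q--> s2
s2 --p--> s2
s2 --q--> s2
s2 --q--> s2
s2 --q--> s2
s2 --p--> s2
s2 --q--> s2

s2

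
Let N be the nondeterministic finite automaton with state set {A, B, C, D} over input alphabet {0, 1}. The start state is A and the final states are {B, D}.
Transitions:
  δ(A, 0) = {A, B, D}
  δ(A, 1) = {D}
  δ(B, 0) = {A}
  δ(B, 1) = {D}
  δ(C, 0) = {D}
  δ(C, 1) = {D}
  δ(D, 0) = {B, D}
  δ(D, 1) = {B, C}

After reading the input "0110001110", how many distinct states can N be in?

Start: {A}
read 0: {A, B, D}
read 1: {B, C, D}
read 1: {B, C, D}
read 0: {A, B, D}
read 0: {A, B, D}
read 0: {A, B, D}
read 1: {B, C, D}
read 1: {B, C, D}
read 1: {B, C, D}
read 0: {A, B, D}
Final reachable set {A, B, D} has 3 states.

3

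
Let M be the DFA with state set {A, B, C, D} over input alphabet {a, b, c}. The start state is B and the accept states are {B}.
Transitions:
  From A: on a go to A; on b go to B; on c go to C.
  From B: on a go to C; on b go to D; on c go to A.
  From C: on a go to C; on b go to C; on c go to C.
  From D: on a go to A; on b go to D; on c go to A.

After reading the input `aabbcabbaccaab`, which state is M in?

B --a--> C
C --a--> C
C --b--> C
C --b--> C
C --c--> C
C --a--> C
C --b--> C
C --b--> C
C --a--> C
C --c--> C
C --c--> C
C --a--> C
C --a--> C
C --b--> C

C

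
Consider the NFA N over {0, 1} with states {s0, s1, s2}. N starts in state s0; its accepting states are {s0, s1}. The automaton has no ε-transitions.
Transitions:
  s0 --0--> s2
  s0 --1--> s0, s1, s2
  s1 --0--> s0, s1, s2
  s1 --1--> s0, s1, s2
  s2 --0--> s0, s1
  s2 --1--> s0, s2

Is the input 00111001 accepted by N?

Start: {s0}
read 0: {s2}
read 0: {s0, s1}
read 1: {s0, s1, s2}
read 1: {s0, s1, s2}
read 1: {s0, s1, s2}
read 0: {s0, s1, s2}
read 0: {s0, s1, s2}
read 1: {s0, s1, s2}
Reachable ∩ accepting = {s0, s1} — nonempty.

accepted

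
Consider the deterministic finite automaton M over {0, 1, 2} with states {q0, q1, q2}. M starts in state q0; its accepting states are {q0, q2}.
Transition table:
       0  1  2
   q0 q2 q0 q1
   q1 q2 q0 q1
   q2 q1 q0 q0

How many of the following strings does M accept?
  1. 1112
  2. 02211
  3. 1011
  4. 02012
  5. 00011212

2

1112: rejected
02211: accepted
1011: accepted
02012: rejected
00011212: rejected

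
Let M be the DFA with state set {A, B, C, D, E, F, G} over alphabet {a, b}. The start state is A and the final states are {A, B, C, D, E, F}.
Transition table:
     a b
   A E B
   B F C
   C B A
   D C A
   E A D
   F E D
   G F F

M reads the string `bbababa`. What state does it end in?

A --b--> B
B --b--> C
C --a--> B
B --b--> C
C --a--> B
B --b--> C
C --a--> B

B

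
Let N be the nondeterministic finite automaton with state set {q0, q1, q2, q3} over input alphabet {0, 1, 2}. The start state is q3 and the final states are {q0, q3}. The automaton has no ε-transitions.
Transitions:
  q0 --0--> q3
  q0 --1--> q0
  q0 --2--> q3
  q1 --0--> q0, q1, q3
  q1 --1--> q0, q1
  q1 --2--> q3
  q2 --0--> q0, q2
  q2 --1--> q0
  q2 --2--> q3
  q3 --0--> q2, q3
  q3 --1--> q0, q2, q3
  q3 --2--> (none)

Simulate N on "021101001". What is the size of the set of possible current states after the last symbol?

3

Start: {q3}
read 0: {q2, q3}
read 2: {q3}
read 1: {q0, q2, q3}
read 1: {q0, q2, q3}
read 0: {q0, q2, q3}
read 1: {q0, q2, q3}
read 0: {q0, q2, q3}
read 0: {q0, q2, q3}
read 1: {q0, q2, q3}
Final reachable set {q0, q2, q3} has 3 states.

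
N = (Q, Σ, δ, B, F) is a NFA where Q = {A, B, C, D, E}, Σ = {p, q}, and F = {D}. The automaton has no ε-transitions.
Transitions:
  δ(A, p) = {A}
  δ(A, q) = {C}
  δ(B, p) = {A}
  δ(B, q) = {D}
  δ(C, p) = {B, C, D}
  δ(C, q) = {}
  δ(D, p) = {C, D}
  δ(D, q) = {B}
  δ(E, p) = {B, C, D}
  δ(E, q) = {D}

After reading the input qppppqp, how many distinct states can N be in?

Start: {B}
read q: {D}
read p: {C, D}
read p: {B, C, D}
read p: {A, B, C, D}
read p: {A, B, C, D}
read q: {B, C, D}
read p: {A, B, C, D}
Final reachable set {A, B, C, D} has 4 states.

4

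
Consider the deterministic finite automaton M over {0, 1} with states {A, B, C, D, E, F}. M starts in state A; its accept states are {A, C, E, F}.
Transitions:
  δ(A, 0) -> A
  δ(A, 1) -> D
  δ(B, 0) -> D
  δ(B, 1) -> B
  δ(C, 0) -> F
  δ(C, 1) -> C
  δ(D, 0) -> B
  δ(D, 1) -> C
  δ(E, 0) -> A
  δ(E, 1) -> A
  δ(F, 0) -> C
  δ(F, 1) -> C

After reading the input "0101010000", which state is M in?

A --0--> A
A --1--> D
D --0--> B
B --1--> B
B --0--> D
D --1--> C
C --0--> F
F --0--> C
C --0--> F
F --0--> C

C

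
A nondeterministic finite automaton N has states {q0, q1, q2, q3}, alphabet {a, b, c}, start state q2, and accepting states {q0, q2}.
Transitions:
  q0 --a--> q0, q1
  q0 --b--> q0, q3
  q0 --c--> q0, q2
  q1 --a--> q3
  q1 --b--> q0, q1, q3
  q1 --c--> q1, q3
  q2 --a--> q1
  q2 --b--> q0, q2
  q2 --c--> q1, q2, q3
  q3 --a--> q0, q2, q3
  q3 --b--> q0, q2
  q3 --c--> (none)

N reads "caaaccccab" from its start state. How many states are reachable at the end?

Start: {q2}
read c: {q1, q2, q3}
read a: {q0, q1, q2, q3}
read a: {q0, q1, q2, q3}
read a: {q0, q1, q2, q3}
read c: {q0, q1, q2, q3}
read c: {q0, q1, q2, q3}
read c: {q0, q1, q2, q3}
read c: {q0, q1, q2, q3}
read a: {q0, q1, q2, q3}
read b: {q0, q1, q2, q3}
Final reachable set {q0, q1, q2, q3} has 4 states.

4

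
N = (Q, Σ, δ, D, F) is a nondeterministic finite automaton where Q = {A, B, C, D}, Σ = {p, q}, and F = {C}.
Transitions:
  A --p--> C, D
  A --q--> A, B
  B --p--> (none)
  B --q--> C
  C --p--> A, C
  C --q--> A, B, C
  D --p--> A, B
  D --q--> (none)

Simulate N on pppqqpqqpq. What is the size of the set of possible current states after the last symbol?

3

Start: {D}
read p: {A, B}
read p: {C, D}
read p: {A, B, C}
read q: {A, B, C}
read q: {A, B, C}
read p: {A, C, D}
read q: {A, B, C}
read q: {A, B, C}
read p: {A, C, D}
read q: {A, B, C}
Final reachable set {A, B, C} has 3 states.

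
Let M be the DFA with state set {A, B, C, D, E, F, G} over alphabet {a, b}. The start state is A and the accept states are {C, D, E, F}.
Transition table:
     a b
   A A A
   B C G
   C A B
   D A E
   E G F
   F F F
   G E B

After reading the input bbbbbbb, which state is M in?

A

A --b--> A
A --b--> A
A --b--> A
A --b--> A
A --b--> A
A --b--> A
A --b--> A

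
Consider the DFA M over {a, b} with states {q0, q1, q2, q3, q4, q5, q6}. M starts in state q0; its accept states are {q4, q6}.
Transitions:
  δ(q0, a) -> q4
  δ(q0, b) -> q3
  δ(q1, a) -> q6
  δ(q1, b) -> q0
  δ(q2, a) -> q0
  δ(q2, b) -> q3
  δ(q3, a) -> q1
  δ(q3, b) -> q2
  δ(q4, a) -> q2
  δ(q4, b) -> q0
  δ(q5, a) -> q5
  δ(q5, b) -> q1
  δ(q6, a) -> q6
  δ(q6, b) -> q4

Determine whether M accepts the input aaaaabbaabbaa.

accepted

q0 --a--> q4
q4 --a--> q2
q2 --a--> q0
q0 --a--> q4
q4 --a--> q2
q2 --b--> q3
q3 --b--> q2
q2 --a--> q0
q0 --a--> q4
q4 --b--> q0
q0 --b--> q3
q3 --a--> q1
q1 --a--> q6
End in state q6, which is an accepting state.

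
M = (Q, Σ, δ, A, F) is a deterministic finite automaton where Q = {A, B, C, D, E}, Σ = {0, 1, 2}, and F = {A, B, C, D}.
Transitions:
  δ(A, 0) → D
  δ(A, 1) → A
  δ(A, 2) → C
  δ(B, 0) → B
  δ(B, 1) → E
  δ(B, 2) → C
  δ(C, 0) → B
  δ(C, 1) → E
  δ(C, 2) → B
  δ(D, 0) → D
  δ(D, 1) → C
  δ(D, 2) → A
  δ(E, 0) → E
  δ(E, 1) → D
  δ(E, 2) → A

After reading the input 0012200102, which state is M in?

A

A --0--> D
D --0--> D
D --1--> C
C --2--> B
B --2--> C
C --0--> B
B --0--> B
B --1--> E
E --0--> E
E --2--> A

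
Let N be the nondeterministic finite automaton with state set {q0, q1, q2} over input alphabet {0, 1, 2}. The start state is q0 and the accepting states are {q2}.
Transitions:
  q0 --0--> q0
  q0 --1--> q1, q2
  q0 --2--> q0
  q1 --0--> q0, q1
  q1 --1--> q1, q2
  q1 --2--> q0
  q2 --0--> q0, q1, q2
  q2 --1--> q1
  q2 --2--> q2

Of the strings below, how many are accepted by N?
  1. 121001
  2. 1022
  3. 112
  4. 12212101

4

121001: accepted
1022: accepted
112: accepted
12212101: accepted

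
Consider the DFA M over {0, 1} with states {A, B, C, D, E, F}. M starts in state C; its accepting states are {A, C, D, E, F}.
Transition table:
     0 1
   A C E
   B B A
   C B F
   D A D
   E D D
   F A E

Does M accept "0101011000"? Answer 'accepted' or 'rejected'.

rejected

C --0--> B
B --1--> A
A --0--> C
C --1--> F
F --0--> A
A --1--> E
E --1--> D
D --0--> A
A --0--> C
C --0--> B
End in state B, which is not an accepting state.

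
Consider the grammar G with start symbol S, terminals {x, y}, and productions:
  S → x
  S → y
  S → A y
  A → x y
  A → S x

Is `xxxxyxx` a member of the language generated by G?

no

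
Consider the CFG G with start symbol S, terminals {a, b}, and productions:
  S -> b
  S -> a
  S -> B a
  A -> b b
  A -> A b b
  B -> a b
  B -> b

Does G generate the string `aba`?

yes

S ⇒ Ba ⇒ aba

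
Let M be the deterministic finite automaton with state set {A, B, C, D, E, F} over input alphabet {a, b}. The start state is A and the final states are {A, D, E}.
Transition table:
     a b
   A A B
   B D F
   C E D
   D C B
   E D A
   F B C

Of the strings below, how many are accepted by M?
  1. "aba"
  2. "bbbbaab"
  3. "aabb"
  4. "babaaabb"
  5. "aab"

"aba": accepted
"bbbbaab": accepted
"aabb": rejected
"babaaabb": rejected
"aab": rejected

2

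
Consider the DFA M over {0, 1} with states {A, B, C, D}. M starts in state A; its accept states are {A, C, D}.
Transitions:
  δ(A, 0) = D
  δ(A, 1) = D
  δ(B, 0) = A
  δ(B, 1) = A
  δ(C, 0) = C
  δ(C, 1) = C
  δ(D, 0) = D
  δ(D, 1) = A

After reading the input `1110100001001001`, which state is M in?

A --1--> D
D --1--> A
A --1--> D
D --0--> D
D --1--> A
A --0--> D
D --0--> D
D --0--> D
D --0--> D
D --1--> A
A --0--> D
D --0--> D
D --1--> A
A --0--> D
D --0--> D
D --1--> A

A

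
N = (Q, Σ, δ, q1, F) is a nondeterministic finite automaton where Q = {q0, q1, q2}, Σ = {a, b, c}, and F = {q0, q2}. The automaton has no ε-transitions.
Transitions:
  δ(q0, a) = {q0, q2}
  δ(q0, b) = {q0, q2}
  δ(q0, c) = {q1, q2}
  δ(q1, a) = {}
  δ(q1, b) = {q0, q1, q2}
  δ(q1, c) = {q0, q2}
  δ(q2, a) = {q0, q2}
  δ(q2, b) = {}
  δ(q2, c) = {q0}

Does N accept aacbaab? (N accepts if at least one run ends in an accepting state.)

rejected

Start: {q1}
read a: {}
The reachable set is empty and stays empty for the remaining 6 symbols.
Reachable ∩ accepting = {} — empty.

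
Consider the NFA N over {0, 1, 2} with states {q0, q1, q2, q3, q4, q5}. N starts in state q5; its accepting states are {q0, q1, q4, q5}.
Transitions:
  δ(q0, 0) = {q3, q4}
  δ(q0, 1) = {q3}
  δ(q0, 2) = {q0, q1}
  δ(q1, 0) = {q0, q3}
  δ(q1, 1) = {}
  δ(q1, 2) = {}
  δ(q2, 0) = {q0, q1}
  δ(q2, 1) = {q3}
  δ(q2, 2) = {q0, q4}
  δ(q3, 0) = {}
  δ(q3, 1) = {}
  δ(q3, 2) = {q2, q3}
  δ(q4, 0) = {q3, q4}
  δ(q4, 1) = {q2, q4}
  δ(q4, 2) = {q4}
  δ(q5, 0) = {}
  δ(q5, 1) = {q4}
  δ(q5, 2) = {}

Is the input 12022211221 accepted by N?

accepted

Start: {q5}
read 1: {q4}
read 2: {q4}
read 0: {q3, q4}
read 2: {q2, q3, q4}
read 2: {q0, q2, q3, q4}
read 2: {q0, q1, q2, q3, q4}
read 1: {q2, q3, q4}
read 1: {q2, q3, q4}
read 2: {q0, q2, q3, q4}
read 2: {q0, q1, q2, q3, q4}
read 1: {q2, q3, q4}
Reachable ∩ accepting = {q4} — nonempty.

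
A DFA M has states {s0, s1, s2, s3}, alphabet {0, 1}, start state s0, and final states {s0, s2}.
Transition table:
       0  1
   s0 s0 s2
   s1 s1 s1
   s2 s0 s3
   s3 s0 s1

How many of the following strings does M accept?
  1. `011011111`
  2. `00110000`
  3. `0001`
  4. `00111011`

`011011111`: rejected
`00110000`: accepted
`0001`: accepted
`00111011`: rejected

2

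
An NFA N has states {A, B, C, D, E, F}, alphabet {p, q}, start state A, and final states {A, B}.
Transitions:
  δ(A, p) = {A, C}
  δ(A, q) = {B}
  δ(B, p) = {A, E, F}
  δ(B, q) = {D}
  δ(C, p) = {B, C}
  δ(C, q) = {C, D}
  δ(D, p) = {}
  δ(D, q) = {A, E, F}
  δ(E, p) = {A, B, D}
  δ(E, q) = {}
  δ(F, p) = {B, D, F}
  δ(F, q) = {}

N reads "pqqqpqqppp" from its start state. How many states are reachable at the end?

6

Start: {A}
read p: {A, C}
read q: {B, C, D}
read q: {A, C, D, E, F}
read q: {A, B, C, D, E, F}
read p: {A, B, C, D, E, F}
read q: {A, B, C, D, E, F}
read q: {A, B, C, D, E, F}
read p: {A, B, C, D, E, F}
read p: {A, B, C, D, E, F}
read p: {A, B, C, D, E, F}
Final reachable set {A, B, C, D, E, F} has 6 states.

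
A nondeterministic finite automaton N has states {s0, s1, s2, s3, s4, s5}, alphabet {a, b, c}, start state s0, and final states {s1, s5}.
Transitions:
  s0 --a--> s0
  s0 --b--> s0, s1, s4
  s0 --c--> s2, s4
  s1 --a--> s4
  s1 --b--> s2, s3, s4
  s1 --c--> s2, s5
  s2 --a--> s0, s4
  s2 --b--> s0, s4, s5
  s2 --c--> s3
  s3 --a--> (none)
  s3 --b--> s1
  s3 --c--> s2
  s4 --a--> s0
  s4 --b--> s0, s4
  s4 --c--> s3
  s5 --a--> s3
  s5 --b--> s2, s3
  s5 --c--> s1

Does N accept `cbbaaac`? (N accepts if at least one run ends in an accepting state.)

Start: {s0}
read c: {s2, s4}
read b: {s0, s4, s5}
read b: {s0, s1, s2, s3, s4}
read a: {s0, s4}
read a: {s0}
read a: {s0}
read c: {s2, s4}
Reachable ∩ accepting = {} — empty.

rejected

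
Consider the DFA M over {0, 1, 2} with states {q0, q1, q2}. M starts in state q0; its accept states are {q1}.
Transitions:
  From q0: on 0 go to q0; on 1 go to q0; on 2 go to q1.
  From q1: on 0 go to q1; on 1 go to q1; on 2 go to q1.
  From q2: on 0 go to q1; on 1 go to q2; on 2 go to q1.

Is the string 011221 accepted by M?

q0 --0--> q0
q0 --1--> q0
q0 --1--> q0
q0 --2--> q1
q1 --2--> q1
q1 --1--> q1
End in state q1, which is an accepting state.

accepted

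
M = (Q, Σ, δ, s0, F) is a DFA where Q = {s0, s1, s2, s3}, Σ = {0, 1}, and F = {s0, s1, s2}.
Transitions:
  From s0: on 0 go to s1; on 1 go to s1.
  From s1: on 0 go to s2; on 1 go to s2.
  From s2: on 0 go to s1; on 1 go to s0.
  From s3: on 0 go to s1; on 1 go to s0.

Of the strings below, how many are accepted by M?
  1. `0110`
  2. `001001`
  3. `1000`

`0110`: accepted
`001001`: accepted
`1000`: accepted

3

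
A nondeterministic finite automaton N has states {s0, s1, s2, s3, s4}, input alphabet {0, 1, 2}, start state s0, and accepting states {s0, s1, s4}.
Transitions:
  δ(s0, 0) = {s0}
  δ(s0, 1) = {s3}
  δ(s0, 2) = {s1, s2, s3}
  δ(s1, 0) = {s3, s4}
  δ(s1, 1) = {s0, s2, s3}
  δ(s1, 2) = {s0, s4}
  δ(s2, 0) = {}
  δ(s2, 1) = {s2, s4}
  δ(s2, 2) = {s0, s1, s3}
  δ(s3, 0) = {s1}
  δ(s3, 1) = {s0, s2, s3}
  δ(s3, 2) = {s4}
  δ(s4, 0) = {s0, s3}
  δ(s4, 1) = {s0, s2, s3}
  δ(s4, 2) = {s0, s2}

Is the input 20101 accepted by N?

accepted

Start: {s0}
read 2: {s1, s2, s3}
read 0: {s1, s3, s4}
read 1: {s0, s2, s3}
read 0: {s0, s1}
read 1: {s0, s2, s3}
Reachable ∩ accepting = {s0} — nonempty.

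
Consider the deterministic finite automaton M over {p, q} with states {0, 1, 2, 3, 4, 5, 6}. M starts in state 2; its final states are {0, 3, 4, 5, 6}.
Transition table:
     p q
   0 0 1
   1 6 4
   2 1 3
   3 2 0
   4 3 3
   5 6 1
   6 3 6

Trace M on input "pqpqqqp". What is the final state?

3

2 --p--> 1
1 --q--> 4
4 --p--> 3
3 --q--> 0
0 --q--> 1
1 --q--> 4
4 --p--> 3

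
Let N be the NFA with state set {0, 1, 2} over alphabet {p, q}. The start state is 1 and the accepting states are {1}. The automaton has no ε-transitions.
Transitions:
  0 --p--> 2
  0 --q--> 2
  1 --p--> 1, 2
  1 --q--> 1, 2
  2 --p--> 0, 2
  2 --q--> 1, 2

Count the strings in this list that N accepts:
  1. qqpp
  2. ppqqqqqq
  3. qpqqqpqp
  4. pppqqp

4

qqpp: accepted
ppqqqqqq: accepted
qpqqqpqp: accepted
pppqqp: accepted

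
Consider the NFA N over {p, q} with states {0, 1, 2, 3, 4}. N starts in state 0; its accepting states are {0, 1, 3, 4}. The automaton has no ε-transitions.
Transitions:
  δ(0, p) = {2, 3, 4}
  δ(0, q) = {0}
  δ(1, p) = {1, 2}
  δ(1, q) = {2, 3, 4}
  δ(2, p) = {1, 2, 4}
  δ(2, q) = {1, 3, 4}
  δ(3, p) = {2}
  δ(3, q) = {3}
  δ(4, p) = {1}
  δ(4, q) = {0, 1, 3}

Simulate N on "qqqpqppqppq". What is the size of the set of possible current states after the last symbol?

Start: {0}
read q: {0}
read q: {0}
read q: {0}
read p: {2, 3, 4}
read q: {0, 1, 3, 4}
read p: {1, 2, 3, 4}
read p: {1, 2, 4}
read q: {0, 1, 2, 3, 4}
read p: {1, 2, 3, 4}
read p: {1, 2, 4}
read q: {0, 1, 2, 3, 4}
Final reachable set {0, 1, 2, 3, 4} has 5 states.

5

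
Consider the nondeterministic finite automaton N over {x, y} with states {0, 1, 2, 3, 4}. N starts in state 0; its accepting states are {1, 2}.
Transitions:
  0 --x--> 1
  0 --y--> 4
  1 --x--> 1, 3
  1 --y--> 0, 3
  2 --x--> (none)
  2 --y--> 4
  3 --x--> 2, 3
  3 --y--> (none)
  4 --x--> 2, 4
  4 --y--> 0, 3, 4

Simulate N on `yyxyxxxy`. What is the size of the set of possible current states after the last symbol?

3

Start: {0}
read y: {4}
read y: {0, 3, 4}
read x: {1, 2, 3, 4}
read y: {0, 3, 4}
read x: {1, 2, 3, 4}
read x: {1, 2, 3, 4}
read x: {1, 2, 3, 4}
read y: {0, 3, 4}
Final reachable set {0, 3, 4} has 3 states.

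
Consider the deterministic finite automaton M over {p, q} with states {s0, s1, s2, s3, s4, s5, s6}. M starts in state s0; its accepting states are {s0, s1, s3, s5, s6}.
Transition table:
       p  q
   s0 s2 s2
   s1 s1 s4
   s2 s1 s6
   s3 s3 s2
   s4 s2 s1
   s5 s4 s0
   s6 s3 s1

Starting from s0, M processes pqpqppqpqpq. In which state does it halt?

s2

s0 --p--> s2
s2 --q--> s6
s6 --p--> s3
s3 --q--> s2
s2 --p--> s1
s1 --p--> s1
s1 --q--> s4
s4 --p--> s2
s2 --q--> s6
s6 --p--> s3
s3 --q--> s2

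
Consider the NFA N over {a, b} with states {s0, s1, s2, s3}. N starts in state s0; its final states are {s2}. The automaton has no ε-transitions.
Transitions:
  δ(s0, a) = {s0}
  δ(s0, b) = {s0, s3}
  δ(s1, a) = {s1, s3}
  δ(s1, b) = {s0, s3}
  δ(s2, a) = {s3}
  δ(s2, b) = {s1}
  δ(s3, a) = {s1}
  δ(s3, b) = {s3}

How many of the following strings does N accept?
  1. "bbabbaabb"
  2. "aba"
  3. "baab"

0

"bbabbaabb": rejected
"aba": rejected
"baab": rejected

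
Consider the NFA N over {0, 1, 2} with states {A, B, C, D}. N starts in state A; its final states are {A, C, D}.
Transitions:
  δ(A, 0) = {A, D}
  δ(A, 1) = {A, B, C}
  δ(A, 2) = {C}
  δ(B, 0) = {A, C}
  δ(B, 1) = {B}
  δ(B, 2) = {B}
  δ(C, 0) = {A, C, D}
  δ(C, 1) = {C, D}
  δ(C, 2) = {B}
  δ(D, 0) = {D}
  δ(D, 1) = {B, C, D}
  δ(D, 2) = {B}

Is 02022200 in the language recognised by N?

Start: {A}
read 0: {A, D}
read 2: {B, C}
read 0: {A, C, D}
read 2: {B, C}
read 2: {B}
read 2: {B}
read 0: {A, C}
read 0: {A, C, D}
Reachable ∩ accepting = {A, C, D} — nonempty.

accepted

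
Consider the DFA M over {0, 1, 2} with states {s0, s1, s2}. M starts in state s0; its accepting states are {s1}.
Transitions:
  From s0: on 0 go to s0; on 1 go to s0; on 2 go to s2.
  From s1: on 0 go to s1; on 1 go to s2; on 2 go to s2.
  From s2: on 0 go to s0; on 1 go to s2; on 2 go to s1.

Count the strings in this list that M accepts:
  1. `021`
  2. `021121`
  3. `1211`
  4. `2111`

0

`021`: rejected
`021121`: rejected
`1211`: rejected
`2111`: rejected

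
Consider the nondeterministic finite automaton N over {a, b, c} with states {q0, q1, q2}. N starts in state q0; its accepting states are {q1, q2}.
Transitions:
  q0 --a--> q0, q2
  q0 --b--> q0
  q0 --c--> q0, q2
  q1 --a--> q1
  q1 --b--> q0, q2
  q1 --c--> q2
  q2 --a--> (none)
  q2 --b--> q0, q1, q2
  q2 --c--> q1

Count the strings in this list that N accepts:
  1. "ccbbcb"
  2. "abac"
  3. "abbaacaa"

3

"ccbbcb": accepted
"abac": accepted
"abbaacaa": accepted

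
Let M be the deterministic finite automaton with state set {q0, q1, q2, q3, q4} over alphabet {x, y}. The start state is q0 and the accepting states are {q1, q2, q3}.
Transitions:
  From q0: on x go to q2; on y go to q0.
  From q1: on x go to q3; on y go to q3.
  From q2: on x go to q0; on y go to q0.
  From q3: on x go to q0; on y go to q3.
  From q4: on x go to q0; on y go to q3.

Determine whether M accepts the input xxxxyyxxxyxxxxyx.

q0 --x--> q2
q2 --x--> q0
q0 --x--> q2
q2 --x--> q0
q0 --y--> q0
q0 --y--> q0
q0 --x--> q2
q2 --x--> q0
q0 --x--> q2
q2 --y--> q0
q0 --x--> q2
q2 --x--> q0
q0 --x--> q2
q2 --x--> q0
q0 --y--> q0
q0 --x--> q2
End in state q2, which is an accepting state.

accepted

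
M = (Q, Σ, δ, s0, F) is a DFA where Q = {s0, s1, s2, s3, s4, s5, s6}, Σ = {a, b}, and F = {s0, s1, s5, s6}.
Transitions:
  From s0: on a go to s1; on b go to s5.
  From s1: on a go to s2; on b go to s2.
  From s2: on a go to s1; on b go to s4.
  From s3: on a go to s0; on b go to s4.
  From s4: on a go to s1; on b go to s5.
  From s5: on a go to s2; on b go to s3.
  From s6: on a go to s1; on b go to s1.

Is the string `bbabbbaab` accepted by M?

s0 --b--> s5
s5 --b--> s3
s3 --a--> s0
s0 --b--> s5
s5 --b--> s3
s3 --b--> s4
s4 --a--> s1
s1 --a--> s2
s2 --b--> s4
End in state s4, which is not an accepting state.

rejected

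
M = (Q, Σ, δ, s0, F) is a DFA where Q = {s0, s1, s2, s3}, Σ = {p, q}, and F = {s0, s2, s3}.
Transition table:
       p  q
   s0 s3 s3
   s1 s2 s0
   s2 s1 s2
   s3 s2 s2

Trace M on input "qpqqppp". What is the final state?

s1

s0 --q--> s3
s3 --p--> s2
s2 --q--> s2
s2 --q--> s2
s2 --p--> s1
s1 --p--> s2
s2 --p--> s1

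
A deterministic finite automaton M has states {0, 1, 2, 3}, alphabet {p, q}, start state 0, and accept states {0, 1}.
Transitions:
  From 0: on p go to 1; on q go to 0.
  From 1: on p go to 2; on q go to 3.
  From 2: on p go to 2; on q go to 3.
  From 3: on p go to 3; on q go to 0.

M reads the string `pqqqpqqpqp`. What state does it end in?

0 --p--> 1
1 --q--> 3
3 --q--> 0
0 --q--> 0
0 --p--> 1
1 --q--> 3
3 --q--> 0
0 --p--> 1
1 --q--> 3
3 --p--> 3

3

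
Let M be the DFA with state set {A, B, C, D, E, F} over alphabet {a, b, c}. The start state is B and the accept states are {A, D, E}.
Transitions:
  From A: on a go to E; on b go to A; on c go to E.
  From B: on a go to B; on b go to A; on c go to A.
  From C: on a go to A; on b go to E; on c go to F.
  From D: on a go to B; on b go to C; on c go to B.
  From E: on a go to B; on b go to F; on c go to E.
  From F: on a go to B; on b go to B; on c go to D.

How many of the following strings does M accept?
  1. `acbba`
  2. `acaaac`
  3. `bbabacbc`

`acbba`: accepted
`acaaac`: accepted
`bbabacbc`: accepted

3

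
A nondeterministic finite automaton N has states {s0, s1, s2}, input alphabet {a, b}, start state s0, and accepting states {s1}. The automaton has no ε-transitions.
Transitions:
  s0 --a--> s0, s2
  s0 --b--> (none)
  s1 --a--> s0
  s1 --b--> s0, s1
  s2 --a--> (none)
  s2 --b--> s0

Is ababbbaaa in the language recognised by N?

rejected

Start: {s0}
read a: {s0, s2}
read b: {s0}
read a: {s0, s2}
read b: {s0}
read b: {}
The reachable set is empty and stays empty for the remaining 4 symbols.
Reachable ∩ accepting = {} — empty.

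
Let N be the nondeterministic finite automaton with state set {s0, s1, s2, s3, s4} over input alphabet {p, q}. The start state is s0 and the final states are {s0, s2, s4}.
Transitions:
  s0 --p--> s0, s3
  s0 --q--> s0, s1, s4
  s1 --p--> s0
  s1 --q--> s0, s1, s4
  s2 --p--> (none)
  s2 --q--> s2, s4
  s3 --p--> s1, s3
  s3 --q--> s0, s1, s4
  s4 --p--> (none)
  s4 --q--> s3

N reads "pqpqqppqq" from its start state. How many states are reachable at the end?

Start: {s0}
read p: {s0, s3}
read q: {s0, s1, s4}
read p: {s0, s3}
read q: {s0, s1, s4}
read q: {s0, s1, s3, s4}
read p: {s0, s1, s3}
read p: {s0, s1, s3}
read q: {s0, s1, s4}
read q: {s0, s1, s3, s4}
Final reachable set {s0, s1, s3, s4} has 4 states.

4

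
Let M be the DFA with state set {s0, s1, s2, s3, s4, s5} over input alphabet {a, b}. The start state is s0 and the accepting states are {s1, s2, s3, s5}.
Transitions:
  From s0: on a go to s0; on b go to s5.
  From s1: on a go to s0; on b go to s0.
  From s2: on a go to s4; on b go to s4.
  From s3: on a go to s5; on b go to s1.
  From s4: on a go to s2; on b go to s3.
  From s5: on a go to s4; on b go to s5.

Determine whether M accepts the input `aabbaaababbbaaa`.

rejected

s0 --a--> s0
s0 --a--> s0
s0 --b--> s5
s5 --b--> s5
s5 --a--> s4
s4 --a--> s2
s2 --a--> s4
s4 --b--> s3
s3 --a--> s5
s5 --b--> s5
s5 --b--> s5
s5 --b--> s5
s5 --a--> s4
s4 --a--> s2
s2 --a--> s4
End in state s4, which is not an accepting state.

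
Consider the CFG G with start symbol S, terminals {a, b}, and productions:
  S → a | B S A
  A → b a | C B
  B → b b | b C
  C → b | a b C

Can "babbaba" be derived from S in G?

yes

S ⇒ BSA ⇒ bCSA ⇒ babCSA ⇒ babbSA ⇒ babbaA ⇒ babbaba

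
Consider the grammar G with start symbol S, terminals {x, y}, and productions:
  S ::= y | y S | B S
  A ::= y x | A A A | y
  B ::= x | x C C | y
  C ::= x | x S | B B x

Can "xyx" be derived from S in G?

no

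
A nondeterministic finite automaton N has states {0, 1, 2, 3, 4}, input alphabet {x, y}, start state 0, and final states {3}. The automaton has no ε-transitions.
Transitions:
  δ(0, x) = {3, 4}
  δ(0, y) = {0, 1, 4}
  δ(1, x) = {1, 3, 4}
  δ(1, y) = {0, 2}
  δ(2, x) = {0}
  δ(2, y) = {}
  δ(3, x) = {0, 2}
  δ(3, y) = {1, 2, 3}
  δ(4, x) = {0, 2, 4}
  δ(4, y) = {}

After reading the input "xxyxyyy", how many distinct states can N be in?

5

Start: {0}
read x: {3, 4}
read x: {0, 2, 4}
read y: {0, 1, 4}
read x: {0, 1, 2, 3, 4}
read y: {0, 1, 2, 3, 4}
read y: {0, 1, 2, 3, 4}
read y: {0, 1, 2, 3, 4}
Final reachable set {0, 1, 2, 3, 4} has 5 states.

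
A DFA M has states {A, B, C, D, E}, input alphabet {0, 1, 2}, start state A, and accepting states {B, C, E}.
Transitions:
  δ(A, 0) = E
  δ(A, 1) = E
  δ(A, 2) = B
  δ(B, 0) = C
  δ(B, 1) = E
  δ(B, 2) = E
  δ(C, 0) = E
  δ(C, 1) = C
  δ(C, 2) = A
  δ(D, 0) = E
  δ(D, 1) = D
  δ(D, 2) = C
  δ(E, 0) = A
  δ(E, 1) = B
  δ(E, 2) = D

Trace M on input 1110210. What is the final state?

A --1--> E
E --1--> B
B --1--> E
E --0--> A
A --2--> B
B --1--> E
E --0--> A

A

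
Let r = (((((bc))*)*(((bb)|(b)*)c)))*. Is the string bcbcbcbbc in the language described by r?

yes

Split into 4 pieces bc · bc · bc · bbc; each matches ((((bc))*)*(((bb)|(b)*)c)).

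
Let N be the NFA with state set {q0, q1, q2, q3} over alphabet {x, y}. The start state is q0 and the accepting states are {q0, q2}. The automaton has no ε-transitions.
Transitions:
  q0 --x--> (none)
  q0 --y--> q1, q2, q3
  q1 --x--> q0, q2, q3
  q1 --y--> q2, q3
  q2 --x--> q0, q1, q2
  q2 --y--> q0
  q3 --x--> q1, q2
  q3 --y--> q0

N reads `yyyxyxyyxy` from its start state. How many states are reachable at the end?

Start: {q0}
read y: {q1, q2, q3}
read y: {q0, q2, q3}
read y: {q0, q1, q2, q3}
read x: {q0, q1, q2, q3}
read y: {q0, q1, q2, q3}
read x: {q0, q1, q2, q3}
read y: {q0, q1, q2, q3}
read y: {q0, q1, q2, q3}
read x: {q0, q1, q2, q3}
read y: {q0, q1, q2, q3}
Final reachable set {q0, q1, q2, q3} has 4 states.

4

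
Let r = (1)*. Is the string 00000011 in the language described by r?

no

00000011 cannot be split into zero or more pieces each matching 1.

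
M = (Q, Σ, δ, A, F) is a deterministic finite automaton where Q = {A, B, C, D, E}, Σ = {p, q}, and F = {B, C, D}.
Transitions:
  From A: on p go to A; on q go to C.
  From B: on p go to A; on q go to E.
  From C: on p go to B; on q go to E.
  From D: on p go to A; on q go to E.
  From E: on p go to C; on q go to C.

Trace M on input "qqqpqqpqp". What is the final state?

C

A --q--> C
C --q--> E
E --q--> C
C --p--> B
B --q--> E
E --q--> C
C --p--> B
B --q--> E
E --p--> C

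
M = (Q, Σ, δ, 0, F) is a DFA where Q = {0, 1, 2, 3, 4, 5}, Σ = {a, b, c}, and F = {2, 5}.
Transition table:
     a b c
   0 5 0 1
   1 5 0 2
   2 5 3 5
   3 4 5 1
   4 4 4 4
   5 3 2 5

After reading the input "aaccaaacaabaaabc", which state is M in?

0 --a--> 5
5 --a--> 3
3 --c--> 1
1 --c--> 2
2 --a--> 5
5 --a--> 3
3 --a--> 4
4 --c--> 4
4 --a--> 4
4 --a--> 4
4 --b--> 4
4 --a--> 4
4 --a--> 4
4 --a--> 4
4 --b--> 4
4 --c--> 4

4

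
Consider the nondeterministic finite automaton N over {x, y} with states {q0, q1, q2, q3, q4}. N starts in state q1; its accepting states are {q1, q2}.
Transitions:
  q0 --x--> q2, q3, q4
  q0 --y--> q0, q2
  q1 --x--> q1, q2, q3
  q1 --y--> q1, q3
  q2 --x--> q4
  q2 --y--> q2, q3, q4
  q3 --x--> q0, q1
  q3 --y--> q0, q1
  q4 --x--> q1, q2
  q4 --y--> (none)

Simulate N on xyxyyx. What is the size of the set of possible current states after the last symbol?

5

Start: {q1}
read x: {q1, q2, q3}
read y: {q0, q1, q2, q3, q4}
read x: {q0, q1, q2, q3, q4}
read y: {q0, q1, q2, q3, q4}
read y: {q0, q1, q2, q3, q4}
read x: {q0, q1, q2, q3, q4}
Final reachable set {q0, q1, q2, q3, q4} has 5 states.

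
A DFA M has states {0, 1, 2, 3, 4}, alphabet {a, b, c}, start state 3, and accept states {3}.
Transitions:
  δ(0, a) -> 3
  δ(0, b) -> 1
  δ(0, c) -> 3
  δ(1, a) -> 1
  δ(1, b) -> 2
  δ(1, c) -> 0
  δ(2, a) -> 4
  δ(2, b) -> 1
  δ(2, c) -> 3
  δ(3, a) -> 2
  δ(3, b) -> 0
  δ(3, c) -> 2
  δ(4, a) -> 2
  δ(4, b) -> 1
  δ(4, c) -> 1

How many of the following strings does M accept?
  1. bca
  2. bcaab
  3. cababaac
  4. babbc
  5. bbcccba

bca: rejected
bcaab: rejected
cababaac: accepted
babbc: rejected
bbcccba: rejected

1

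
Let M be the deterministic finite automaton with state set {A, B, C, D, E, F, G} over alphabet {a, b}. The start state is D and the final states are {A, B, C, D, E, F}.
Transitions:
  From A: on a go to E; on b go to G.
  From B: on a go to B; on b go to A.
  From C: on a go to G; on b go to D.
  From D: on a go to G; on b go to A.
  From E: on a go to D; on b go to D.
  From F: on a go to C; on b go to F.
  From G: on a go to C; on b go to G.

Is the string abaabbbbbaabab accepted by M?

accepted

D --a--> G
G --b--> G
G --a--> C
C --a--> G
G --b--> G
G --b--> G
G --b--> G
G --b--> G
G --b--> G
G --a--> C
C --a--> G
G --b--> G
G --a--> C
C --b--> D
End in state D, which is an accepting state.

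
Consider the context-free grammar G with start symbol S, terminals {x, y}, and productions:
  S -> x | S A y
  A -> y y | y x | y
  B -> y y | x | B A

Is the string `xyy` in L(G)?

S ⇒ SAy ⇒ xAy ⇒ xyy

yes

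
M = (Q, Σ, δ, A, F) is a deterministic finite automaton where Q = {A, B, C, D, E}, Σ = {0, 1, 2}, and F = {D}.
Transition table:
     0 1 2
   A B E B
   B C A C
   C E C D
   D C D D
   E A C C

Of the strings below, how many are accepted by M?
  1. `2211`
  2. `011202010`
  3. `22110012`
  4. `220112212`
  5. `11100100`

1

`2211`: rejected
`011202010`: rejected
`22110012`: rejected
`220112212`: accepted
`11100100`: rejected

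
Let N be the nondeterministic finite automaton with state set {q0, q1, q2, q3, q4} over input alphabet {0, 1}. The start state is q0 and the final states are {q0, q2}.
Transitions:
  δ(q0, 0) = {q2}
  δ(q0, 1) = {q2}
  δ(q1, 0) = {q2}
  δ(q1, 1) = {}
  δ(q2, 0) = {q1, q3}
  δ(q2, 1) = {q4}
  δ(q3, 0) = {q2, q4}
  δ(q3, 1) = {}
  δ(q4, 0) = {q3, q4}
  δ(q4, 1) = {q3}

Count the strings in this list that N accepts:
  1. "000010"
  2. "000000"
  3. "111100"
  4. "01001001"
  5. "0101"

2

"000010": accepted
"000000": accepted
"111100": rejected
"01001001": rejected
"0101": rejected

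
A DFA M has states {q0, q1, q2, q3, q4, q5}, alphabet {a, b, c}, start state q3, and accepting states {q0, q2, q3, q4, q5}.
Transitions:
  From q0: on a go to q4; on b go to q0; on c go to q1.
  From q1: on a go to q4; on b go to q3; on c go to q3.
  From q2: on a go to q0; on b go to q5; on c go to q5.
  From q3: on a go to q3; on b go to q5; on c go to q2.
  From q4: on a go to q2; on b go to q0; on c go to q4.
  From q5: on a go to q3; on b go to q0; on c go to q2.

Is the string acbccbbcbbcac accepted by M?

q3 --a--> q3
q3 --c--> q2
q2 --b--> q5
q5 --c--> q2
q2 --c--> q5
q5 --b--> q0
q0 --b--> q0
q0 --c--> q1
q1 --b--> q3
q3 --b--> q5
q5 --c--> q2
q2 --a--> q0
q0 --c--> q1
End in state q1, which is not an accepting state.

rejected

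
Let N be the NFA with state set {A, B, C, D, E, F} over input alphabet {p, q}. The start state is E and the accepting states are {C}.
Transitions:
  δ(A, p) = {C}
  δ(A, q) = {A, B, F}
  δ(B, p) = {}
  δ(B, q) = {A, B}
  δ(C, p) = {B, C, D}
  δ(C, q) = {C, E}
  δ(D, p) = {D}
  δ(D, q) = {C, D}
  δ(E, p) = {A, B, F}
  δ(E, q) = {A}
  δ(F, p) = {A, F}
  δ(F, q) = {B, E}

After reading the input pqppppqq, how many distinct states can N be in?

Start: {E}
read p: {A, B, F}
read q: {A, B, E, F}
read p: {A, B, C, F}
read p: {A, B, C, D, F}
read p: {A, B, C, D, F}
read p: {A, B, C, D, F}
read q: {A, B, C, D, E, F}
read q: {A, B, C, D, E, F}
Final reachable set {A, B, C, D, E, F} has 6 states.

6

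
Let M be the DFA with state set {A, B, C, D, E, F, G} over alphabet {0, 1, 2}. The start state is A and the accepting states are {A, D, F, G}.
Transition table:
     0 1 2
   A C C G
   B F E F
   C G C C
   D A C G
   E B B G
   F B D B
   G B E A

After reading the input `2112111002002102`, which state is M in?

F

A --2--> G
G --1--> E
E --1--> B
B --2--> F
F --1--> D
D --1--> C
C --1--> C
C --0--> G
G --0--> B
B --2--> F
F --0--> B
B --0--> F
F --2--> B
B --1--> E
E --0--> B
B --2--> F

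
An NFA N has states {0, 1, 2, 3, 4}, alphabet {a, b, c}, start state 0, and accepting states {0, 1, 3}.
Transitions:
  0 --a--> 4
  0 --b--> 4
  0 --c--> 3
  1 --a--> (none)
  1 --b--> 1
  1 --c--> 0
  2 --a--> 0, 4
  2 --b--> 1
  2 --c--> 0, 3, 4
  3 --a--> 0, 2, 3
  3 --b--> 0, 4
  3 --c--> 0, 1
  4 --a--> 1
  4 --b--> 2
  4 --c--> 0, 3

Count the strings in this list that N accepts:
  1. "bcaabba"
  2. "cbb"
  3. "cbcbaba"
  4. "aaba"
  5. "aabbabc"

"bcaabba": accepted
"cbb": rejected
"cbcbaba": accepted
"aaba": rejected
"aabbabc": rejected

2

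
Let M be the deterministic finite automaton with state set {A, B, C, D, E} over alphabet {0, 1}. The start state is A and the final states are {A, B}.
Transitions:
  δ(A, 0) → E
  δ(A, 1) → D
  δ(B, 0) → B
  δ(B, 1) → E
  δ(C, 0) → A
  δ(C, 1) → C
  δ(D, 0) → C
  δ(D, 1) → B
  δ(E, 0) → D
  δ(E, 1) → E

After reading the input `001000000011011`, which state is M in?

A --0--> E
E --0--> D
D --1--> B
B --0--> B
B --0--> B
B --0--> B
B --0--> B
B --0--> B
B --0--> B
B --0--> B
B --1--> E
E --1--> E
E --0--> D
D --1--> B
B --1--> E

E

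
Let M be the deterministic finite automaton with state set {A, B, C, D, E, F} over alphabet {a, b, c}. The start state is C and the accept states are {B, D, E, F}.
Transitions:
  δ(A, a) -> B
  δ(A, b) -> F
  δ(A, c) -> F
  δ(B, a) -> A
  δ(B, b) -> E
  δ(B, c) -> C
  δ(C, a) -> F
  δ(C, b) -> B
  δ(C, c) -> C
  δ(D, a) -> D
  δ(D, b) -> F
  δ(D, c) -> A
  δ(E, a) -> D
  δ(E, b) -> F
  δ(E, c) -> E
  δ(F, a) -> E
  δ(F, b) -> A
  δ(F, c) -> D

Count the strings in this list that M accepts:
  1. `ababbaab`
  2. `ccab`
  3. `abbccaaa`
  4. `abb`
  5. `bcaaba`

4

`ababbaab`: accepted
`ccab`: rejected
`abbccaaa`: accepted
`abb`: accepted
`bcaaba`: accepted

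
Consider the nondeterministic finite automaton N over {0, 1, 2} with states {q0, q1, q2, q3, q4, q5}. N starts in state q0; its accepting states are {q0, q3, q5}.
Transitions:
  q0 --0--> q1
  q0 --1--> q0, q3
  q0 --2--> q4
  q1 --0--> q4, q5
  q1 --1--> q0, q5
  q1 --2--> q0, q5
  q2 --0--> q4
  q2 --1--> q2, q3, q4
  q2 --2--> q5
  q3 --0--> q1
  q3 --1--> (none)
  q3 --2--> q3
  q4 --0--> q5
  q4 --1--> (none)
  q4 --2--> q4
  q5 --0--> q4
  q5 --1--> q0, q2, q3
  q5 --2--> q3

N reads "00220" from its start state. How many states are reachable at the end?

2

Start: {q0}
read 0: {q1}
read 0: {q4, q5}
read 2: {q3, q4}
read 2: {q3, q4}
read 0: {q1, q5}
Final reachable set {q1, q5} has 2 states.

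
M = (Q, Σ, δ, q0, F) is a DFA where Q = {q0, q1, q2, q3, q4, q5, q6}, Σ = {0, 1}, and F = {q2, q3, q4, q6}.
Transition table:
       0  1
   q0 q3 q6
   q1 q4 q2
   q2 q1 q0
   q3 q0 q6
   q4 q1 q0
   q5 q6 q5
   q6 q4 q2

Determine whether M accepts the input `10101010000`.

rejected

q0 --1--> q6
q6 --0--> q4
q4 --1--> q0
q0 --0--> q3
q3 --1--> q6
q6 --0--> q4
q4 --1--> q0
q0 --0--> q3
q3 --0--> q0
q0 --0--> q3
q3 --0--> q0
End in state q0, which is not an accepting state.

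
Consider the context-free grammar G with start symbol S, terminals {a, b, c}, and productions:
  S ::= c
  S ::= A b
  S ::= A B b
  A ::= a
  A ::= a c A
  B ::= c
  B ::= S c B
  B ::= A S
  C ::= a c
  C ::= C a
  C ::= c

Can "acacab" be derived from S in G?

S ⇒ Ab ⇒ acAb ⇒ acacAb ⇒ acacab

yes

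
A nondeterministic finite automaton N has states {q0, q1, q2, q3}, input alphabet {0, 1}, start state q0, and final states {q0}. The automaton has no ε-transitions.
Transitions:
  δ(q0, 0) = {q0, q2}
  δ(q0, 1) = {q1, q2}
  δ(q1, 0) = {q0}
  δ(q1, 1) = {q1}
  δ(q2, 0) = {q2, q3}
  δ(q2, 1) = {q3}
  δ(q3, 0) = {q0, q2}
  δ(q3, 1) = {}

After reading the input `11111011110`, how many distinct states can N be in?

1

Start: {q0}
read 1: {q1, q2}
read 1: {q1, q3}
read 1: {q1}
read 1: {q1}
read 1: {q1}
read 0: {q0}
read 1: {q1, q2}
read 1: {q1, q3}
read 1: {q1}
read 1: {q1}
read 0: {q0}
Final reachable set {q0} has 1 state.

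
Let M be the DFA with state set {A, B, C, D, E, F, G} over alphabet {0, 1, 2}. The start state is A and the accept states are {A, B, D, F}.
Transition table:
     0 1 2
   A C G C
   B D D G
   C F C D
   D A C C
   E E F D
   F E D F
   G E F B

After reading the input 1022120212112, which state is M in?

A --1--> G
G --0--> E
E --2--> D
D --2--> C
C --1--> C
C --2--> D
D --0--> A
A --2--> C
C --1--> C
C --2--> D
D --1--> C
C --1--> C
C --2--> D

D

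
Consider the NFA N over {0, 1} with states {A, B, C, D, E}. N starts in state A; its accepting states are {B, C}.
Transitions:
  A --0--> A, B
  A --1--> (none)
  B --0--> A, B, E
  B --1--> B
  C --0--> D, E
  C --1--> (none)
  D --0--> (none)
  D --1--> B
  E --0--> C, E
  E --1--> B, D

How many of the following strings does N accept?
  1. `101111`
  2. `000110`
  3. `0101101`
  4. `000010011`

`101111`: rejected
`000110`: accepted
`0101101`: accepted
`000010011`: accepted

3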